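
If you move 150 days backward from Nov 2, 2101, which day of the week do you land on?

Sunday

First find the weekday of Nov 2, 2101. Doomsday rule: the anchor day for the 2100s is Sunday. For year 01: 1÷12 = 0 r 1, and 1÷4 = 0, so 0+1+0 = 1.
Sunday + 1 ≡ Monday — that's 2101's doomsday.
In November the doomsday date is Nov 7.
Nov 2 is 5 days before Nov 7; 5 mod 7 = 5, so Monday − 5 = Wednesday.
150 mod 7 = 3, so 150 days before a Wednesday is Wednesday − 3 = Sunday.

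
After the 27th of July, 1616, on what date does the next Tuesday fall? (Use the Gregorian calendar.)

August 2, 1616

Jul 27, 1616 is a Wednesday.
From Wednesday to the next Tuesday is 6 days.
Jul 27, 1616 + 6 = Aug 2, 1616.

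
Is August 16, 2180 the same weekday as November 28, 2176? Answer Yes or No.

From Nov 28, 2176 to Aug 16, 2180 is 1357 days.
1357 mod 7 = 6, so they are different weekdays.
(Nov 28, 2176 is a Thursday; Aug 16, 2180 is a Wednesday.)

No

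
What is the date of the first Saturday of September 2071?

September 1, 2071 is a Tuesday.
The first Saturday is therefore September 5 (4 days later).

September 5, 2071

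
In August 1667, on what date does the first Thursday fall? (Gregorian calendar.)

August 1, 1667 is a Monday.
The first Thursday is therefore August 4 (3 days later).

August 4, 1667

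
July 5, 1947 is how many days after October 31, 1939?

2804

Oct 31, 1939 → Oct 31, 1940: 366 days (Feb 29, 1940 is in that span).
Oct 31, 1940 → Oct 31, 1941: 365 days.
Oct 31, 1941 → Oct 31, 1942: 365 days.
Oct 31, 1942 → Oct 31, 1943: 365 days.
Oct 31, 1943 → Oct 31, 1944: 366 days (Feb 29, 1944 is in that span).
Oct 31, 1944 → Oct 31, 1945: 365 days.
Oct 31, 1945 → Oct 31, 1946: 365 days.
Oct 31, 1946 → Nov 30, 1946: 30 days (October has 31).
Nov 30, 1946 → Dec 30, 1946: 30 days (November has 30).
Dec 30, 1946 → Jan 30, 1947: 31 days (December has 31).
Jan 30, 1947 → Feb 28, 1947: 29 days (January has 31).
Feb 28, 1947 → Mar 28, 1947: 28 days (February has 28).
Mar 28, 1947 → Apr 28, 1947: 31 days (March has 31).
Apr 28, 1947 → May 28, 1947: 30 days (April has 30).
May 28, 1947 → Jun 28, 1947: 31 days (May has 31).
Jun 28, 1947 → Jul 5, 1947: 7 days.
Total: 2804 days.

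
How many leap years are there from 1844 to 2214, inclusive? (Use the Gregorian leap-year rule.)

90

Multiples of 4 in [1844,2214]: 93.
Of those, multiples of 100: 4 (not leap unless ÷400).
Multiples of 400: 1.
Leap years = 93 − 4 + 1 = 90.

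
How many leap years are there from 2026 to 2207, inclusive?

43

Multiples of 4 in [2026,2207]: 45.
Of those, multiples of 100: 2 (not leap unless ÷400).
Multiples of 400: 0.
Leap years = 45 − 2 + 0 = 43.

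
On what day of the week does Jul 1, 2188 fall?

Doomsday rule: the anchor day for the 2100s is Sunday. For year 88: 88÷12 = 7 r 4, and 4÷4 = 1, so 7+4+1 = 12.
Sunday + 12 ≡ Friday — that's 2188's doomsday.
In July the doomsday date is Jul 11.
Jul 1 is 10 days before Jul 11; 10 mod 7 = 3, so Friday − 3 = Tuesday.

Tuesday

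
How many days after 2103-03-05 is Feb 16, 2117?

5097

Mar 5, 2103 → Mar 5, 2104: 366 days (Feb 29, 2104 is in that span).
Mar 5, 2104 → Mar 5, 2105: 365 days.
Mar 5, 2105 → Mar 5, 2106: 365 days.
Mar 5, 2106 → Mar 5, 2107: 365 days.
Mar 5, 2107 → Mar 5, 2108: 366 days (Feb 29, 2108 is in that span).
Mar 5, 2108 → Mar 5, 2109: 365 days.
Mar 5, 2109 → Mar 5, 2110: 365 days.
Mar 5, 2110 → Mar 5, 2111: 365 days.
Mar 5, 2111 → Mar 5, 2112: 366 days (Feb 29, 2112 is in that span).
Mar 5, 2112 → Mar 5, 2113: 365 days.
Mar 5, 2113 → Mar 5, 2114: 365 days.
Mar 5, 2114 → Mar 5, 2115: 365 days.
Mar 5, 2115 → Mar 5, 2116: 366 days (Feb 29, 2116 is in that span).
Mar 5, 2116 → Apr 5, 2116: 31 days (March has 31).
Apr 5, 2116 → May 5, 2116: 30 days (April has 30).
May 5, 2116 → Jun 5, 2116: 31 days (May has 31).
Jun 5, 2116 → Jul 5, 2116: 30 days (June has 30).
Jul 5, 2116 → Aug 5, 2116: 31 days (July has 31).
Aug 5, 2116 → Sep 5, 2116: 31 days (August has 31).
Sep 5, 2116 → Oct 5, 2116: 30 days (September has 30).
Oct 5, 2116 → Nov 5, 2116: 31 days (October has 31).
Nov 5, 2116 → Dec 5, 2116: 30 days (November has 30).
Dec 5, 2116 → Jan 5, 2117: 31 days (December has 31).
Jan 5, 2117 → Feb 5, 2117: 31 days (January has 31).
Feb 5, 2117 → Feb 16, 2117: 11 days.
Total: 5097 days.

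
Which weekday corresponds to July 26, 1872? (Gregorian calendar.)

Doomsday rule: the anchor day for the 1800s is Friday. For year 72: 72÷12 = 6 r 0, and 0÷4 = 0, so 6+0+0 = 6.
Friday + 6 ≡ Thursday — that's 1872's doomsday.
In July the doomsday date is Jul 11.
Jul 26 is 15 days after Jul 11; 15 mod 7 = 1, so Thursday + 1 = Friday.

Friday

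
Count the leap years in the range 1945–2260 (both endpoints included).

Multiples of 4 in [1945,2260]: 79.
Of those, multiples of 100: 3 (not leap unless ÷400).
Multiples of 400: 1.
Leap years = 79 − 3 + 1 = 77.

77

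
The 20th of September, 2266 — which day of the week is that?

Thursday

Doomsday rule: the anchor day for the 2200s is Friday. For year 66: 66÷12 = 5 r 6, and 6÷4 = 1, so 5+6+1 = 12.
Friday + 12 ≡ Wednesday — that's 2266's doomsday.
In September the doomsday date is Sep 5.
Sep 20 is 15 days after Sep 5; 15 mod 7 = 1, so Wednesday + 1 = Thursday.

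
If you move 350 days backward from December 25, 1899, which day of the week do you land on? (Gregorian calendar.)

First find the weekday of Dec 25, 1899. Doomsday rule: the anchor day for the 1800s is Friday. For year 99: 99÷12 = 8 r 3, and 3÷4 = 0, so 8+3+0 = 11.
Friday + 11 ≡ Tuesday — that's 1899's doomsday.
In December the doomsday date is Dec 12.
Dec 25 is 13 days after Dec 12; 13 mod 7 = 6, so Tuesday + 6 = Monday.
350 mod 7 = 0, so 350 days before a Monday is Monday − 0 = Monday.

Monday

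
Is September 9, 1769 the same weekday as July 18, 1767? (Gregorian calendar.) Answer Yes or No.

From Jul 18, 1767 to Sep 9, 1769 is 784 days.
784 mod 7 = 0, so they are the same weekday.
(Jul 18, 1767 is a Saturday; Sep 9, 1769 is a Saturday.)

Yes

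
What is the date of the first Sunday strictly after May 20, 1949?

May 22, 1949

May 20, 1949 is a Friday.
From Friday to the next Sunday is 2 days.
May 20, 1949 + 2 = May 22, 1949.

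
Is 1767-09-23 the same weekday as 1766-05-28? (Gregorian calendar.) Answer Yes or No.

From May 28, 1766 to Sep 23, 1767 is 483 days.
483 mod 7 = 0, so they are the same weekday.
(May 28, 1766 is a Wednesday; Sep 23, 1767 is a Wednesday.)

Yes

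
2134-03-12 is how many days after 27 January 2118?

5888

Jan 27, 2118 → Jan 27, 2119: 365 days.
Jan 27, 2119 → Jan 27, 2120: 365 days.
Jan 27, 2120 → Jan 27, 2121: 366 days (Feb 29, 2120 is in that span).
Jan 27, 2121 → Jan 27, 2122: 365 days.
Jan 27, 2122 → Jan 27, 2123: 365 days.
Jan 27, 2123 → Jan 27, 2124: 365 days.
Jan 27, 2124 → Jan 27, 2125: 366 days (Feb 29, 2124 is in that span).
Jan 27, 2125 → Jan 27, 2126: 365 days.
Jan 27, 2126 → Jan 27, 2127: 365 days.
Jan 27, 2127 → Jan 27, 2128: 365 days.
Jan 27, 2128 → Jan 27, 2129: 366 days (Feb 29, 2128 is in that span).
Jan 27, 2129 → Jan 27, 2130: 365 days.
Jan 27, 2130 → Jan 27, 2131: 365 days.
Jan 27, 2131 → Jan 27, 2132: 365 days.
Jan 27, 2132 → Jan 27, 2133: 366 days (Feb 29, 2132 is in that span).
Jan 27, 2133 → Jan 27, 2134: 365 days.
Jan 27, 2134 → Feb 27, 2134: 31 days (January has 31).
Feb 27, 2134 → Mar 12, 2134: 13 days.
Total: 5888 days.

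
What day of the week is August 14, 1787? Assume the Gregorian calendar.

Doomsday rule: the anchor day for the 1700s is Sunday. For year 87: 87÷12 = 7 r 3, and 3÷4 = 0, so 7+3+0 = 10.
Sunday + 10 ≡ Wednesday — that's 1787's doomsday.
In August the doomsday date is Aug 8.
Aug 14 is 6 days after Aug 8; 6 mod 7 = 6, so Wednesday + 6 = Tuesday.

Tuesday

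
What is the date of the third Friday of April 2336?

April 17, 2336

April 1, 2336 is a Wednesday.
The first Friday is therefore April 3 (2 days later).
The third Friday is 3 + 2×7 = April 17.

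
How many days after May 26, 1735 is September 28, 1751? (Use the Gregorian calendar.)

May 26, 1735 → May 26, 1736: 366 days (Feb 29, 1736 is in that span).
May 26, 1736 → May 26, 1737: 365 days.
May 26, 1737 → May 26, 1738: 365 days.
May 26, 1738 → May 26, 1739: 365 days.
May 26, 1739 → May 26, 1740: 366 days (Feb 29, 1740 is in that span).
May 26, 1740 → May 26, 1741: 365 days.
May 26, 1741 → May 26, 1742: 365 days.
May 26, 1742 → May 26, 1743: 365 days.
May 26, 1743 → May 26, 1744: 366 days (Feb 29, 1744 is in that span).
May 26, 1744 → May 26, 1745: 365 days.
May 26, 1745 → May 26, 1746: 365 days.
May 26, 1746 → May 26, 1747: 365 days.
May 26, 1747 → May 26, 1748: 366 days (Feb 29, 1748 is in that span).
May 26, 1748 → May 26, 1749: 365 days.
May 26, 1749 → May 26, 1750: 365 days.
May 26, 1750 → May 26, 1751: 365 days.
May 26, 1751 → Jun 26, 1751: 31 days (May has 31).
Jun 26, 1751 → Jul 26, 1751: 30 days (June has 30).
Jul 26, 1751 → Aug 26, 1751: 31 days (July has 31).
Aug 26, 1751 → Sep 26, 1751: 31 days (August has 31).
Sep 26, 1751 → Sep 28, 1751: 2 days.
Total: 5969 days.

5969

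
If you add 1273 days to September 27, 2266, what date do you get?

March 23, 2270

+365 (one year) → Sep 27, 2267 (908 left).
+366 (one year; includes Feb 29, 2268) → Sep 27, 2268 (542 left).
+365 (one year) → Sep 27, 2269 (177 left).
Sep has 30 days: +4 → Oct 1, 2269 (173 left).
Oct has 31 days: +31 → Nov 1, 2269 (142 left).
Nov has 30 days: +30 → Dec 1, 2269 (112 left).
Dec has 31 days: +31 → Jan 1, 2270 (81 left).
Jan has 31 days: +31 → Feb 1, 2270 (50 left).
Feb has 28 days: +28 → Mar 1, 2270 (22 left).
+22 → Mar 23, 2270.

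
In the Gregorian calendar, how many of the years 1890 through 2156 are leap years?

Multiples of 4 in [1890,2156]: 67.
Of those, multiples of 100: 3 (not leap unless ÷400).
Multiples of 400: 1.
Leap years = 67 − 3 + 1 = 65.

65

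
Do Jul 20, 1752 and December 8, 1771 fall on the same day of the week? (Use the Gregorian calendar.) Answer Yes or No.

From Jul 20, 1752 to Dec 8, 1771 is 7080 days.
7080 mod 7 = 3, so they are different weekdays.
(Jul 20, 1752 is a Thursday; Dec 8, 1771 is a Sunday.)

No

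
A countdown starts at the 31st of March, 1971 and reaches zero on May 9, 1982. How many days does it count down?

Mar 31, 1971 → Mar 31, 1972: 366 days (Feb 29, 1972 is in that span).
Mar 31, 1972 → Mar 31, 1973: 365 days.
Mar 31, 1973 → Mar 31, 1974: 365 days.
Mar 31, 1974 → Mar 31, 1975: 365 days.
Mar 31, 1975 → Mar 31, 1976: 366 days (Feb 29, 1976 is in that span).
Mar 31, 1976 → Mar 31, 1977: 365 days.
Mar 31, 1977 → Mar 31, 1978: 365 days.
Mar 31, 1978 → Mar 31, 1979: 365 days.
Mar 31, 1979 → Mar 31, 1980: 366 days (Feb 29, 1980 is in that span).
Mar 31, 1980 → Mar 31, 1981: 365 days.
Mar 31, 1981 → Mar 31, 1982: 365 days.
Mar 31, 1982 → Apr 30, 1982: 30 days (March has 31).
Apr 30, 1982 → May 9, 1982: 9 days.
Total: 4057 days.

4057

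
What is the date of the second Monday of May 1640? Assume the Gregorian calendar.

May 1, 1640 is a Tuesday.
The first Monday is therefore May 7 (6 days later).
The second Monday is 7 + 1×7 = May 14.

May 14, 1640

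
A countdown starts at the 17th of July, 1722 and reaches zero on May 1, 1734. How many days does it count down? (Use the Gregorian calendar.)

Jul 17, 1722 → Jul 17, 1723: 365 days.
Jul 17, 1723 → Jul 17, 1724: 366 days (Feb 29, 1724 is in that span).
Jul 17, 1724 → Jul 17, 1725: 365 days.
Jul 17, 1725 → Jul 17, 1726: 365 days.
Jul 17, 1726 → Jul 17, 1727: 365 days.
Jul 17, 1727 → Jul 17, 1728: 366 days (Feb 29, 1728 is in that span).
Jul 17, 1728 → Jul 17, 1729: 365 days.
Jul 17, 1729 → Jul 17, 1730: 365 days.
Jul 17, 1730 → Jul 17, 1731: 365 days.
Jul 17, 1731 → Jul 17, 1732: 366 days (Feb 29, 1732 is in that span).
Jul 17, 1732 → Jul 17, 1733: 365 days.
Jul 17, 1733 → Aug 17, 1733: 31 days (July has 31).
Aug 17, 1733 → Sep 17, 1733: 31 days (August has 31).
Sep 17, 1733 → Oct 17, 1733: 30 days (September has 30).
Oct 17, 1733 → Nov 17, 1733: 31 days (October has 31).
Nov 17, 1733 → Dec 17, 1733: 30 days (November has 30).
Dec 17, 1733 → Jan 17, 1734: 31 days (December has 31).
Jan 17, 1734 → Feb 17, 1734: 31 days (January has 31).
Feb 17, 1734 → Mar 17, 1734: 28 days (February has 28).
Mar 17, 1734 → Apr 17, 1734: 31 days (March has 31).
Apr 17, 1734 → May 1, 1734: 14 days.
Total: 4306 days.

4306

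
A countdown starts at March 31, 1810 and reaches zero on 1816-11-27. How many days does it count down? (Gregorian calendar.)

Mar 31, 1810 → Mar 31, 1811: 365 days.
Mar 31, 1811 → Mar 31, 1812: 366 days (Feb 29, 1812 is in that span).
Mar 31, 1812 → Mar 31, 1813: 365 days.
Mar 31, 1813 → Mar 31, 1814: 365 days.
Mar 31, 1814 → Mar 31, 1815: 365 days.
Mar 31, 1815 → Mar 31, 1816: 366 days (Feb 29, 1816 is in that span).
Mar 31, 1816 → Apr 30, 1816: 30 days (March has 31).
Apr 30, 1816 → May 30, 1816: 30 days (April has 30).
May 30, 1816 → Jun 30, 1816: 31 days (May has 31).
Jun 30, 1816 → Jul 30, 1816: 30 days (June has 30).
Jul 30, 1816 → Aug 30, 1816: 31 days (July has 31).
Aug 30, 1816 → Sep 30, 1816: 31 days (August has 31).
Sep 30, 1816 → Oct 30, 1816: 30 days (September has 30).
Oct 30, 1816 → Nov 27, 1816: 28 days.
Total: 2433 days.

2433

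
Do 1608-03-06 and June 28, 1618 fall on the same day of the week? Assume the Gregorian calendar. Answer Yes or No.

Yes

From Mar 6, 1608 to Jun 28, 1618 is 3766 days.
3766 mod 7 = 0, so they are the same weekday.
(Mar 6, 1608 is a Thursday; Jun 28, 1618 is a Thursday.)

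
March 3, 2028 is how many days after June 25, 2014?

Jun 25, 2014 → Jun 25, 2015: 365 days.
Jun 25, 2015 → Jun 25, 2016: 366 days (Feb 29, 2016 is in that span).
Jun 25, 2016 → Jun 25, 2017: 365 days.
Jun 25, 2017 → Jun 25, 2018: 365 days.
Jun 25, 2018 → Jun 25, 2019: 365 days.
Jun 25, 2019 → Jun 25, 2020: 366 days (Feb 29, 2020 is in that span).
Jun 25, 2020 → Jun 25, 2021: 365 days.
Jun 25, 2021 → Jun 25, 2022: 365 days.
Jun 25, 2022 → Jun 25, 2023: 365 days.
Jun 25, 2023 → Jun 25, 2024: 366 days (Feb 29, 2024 is in that span).
Jun 25, 2024 → Jun 25, 2025: 365 days.
Jun 25, 2025 → Jun 25, 2026: 365 days.
Jun 25, 2026 → Jun 25, 2027: 365 days.
Jun 25, 2027 → Jul 25, 2027: 30 days (June has 30).
Jul 25, 2027 → Aug 25, 2027: 31 days (July has 31).
Aug 25, 2027 → Sep 25, 2027: 31 days (August has 31).
Sep 25, 2027 → Oct 25, 2027: 30 days (September has 30).
Oct 25, 2027 → Nov 25, 2027: 31 days (October has 31).
Nov 25, 2027 → Dec 25, 2027: 30 days (November has 30).
Dec 25, 2027 → Jan 25, 2028: 31 days (December has 31).
Jan 25, 2028 → Feb 25, 2028: 31 days (January has 31).
Feb 25, 2028 → Mar 3, 2028: 7 days.
Total: 5000 days.

5000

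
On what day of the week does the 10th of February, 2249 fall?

Saturday

Doomsday rule: the anchor day for the 2200s is Friday. For year 49: 49÷12 = 4 r 1, and 1÷4 = 0, so 4+1+0 = 5.
Friday + 5 ≡ Wednesday — that's 2249's doomsday.
In February the doomsday date is Feb 28 (2249 is not a leap year).
Feb 10 is 18 days before Feb 28; 18 mod 7 = 4, so Wednesday − 4 = Saturday.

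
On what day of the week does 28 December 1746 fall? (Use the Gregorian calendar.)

Wednesday

Doomsday rule: the anchor day for the 1700s is Sunday. For year 46: 46÷12 = 3 r 10, and 10÷4 = 2, so 3+10+2 = 15.
Sunday + 15 ≡ Monday — that's 1746's doomsday.
In December the doomsday date is Dec 12.
Dec 28 is 16 days after Dec 12; 16 mod 7 = 2, so Monday + 2 = Wednesday.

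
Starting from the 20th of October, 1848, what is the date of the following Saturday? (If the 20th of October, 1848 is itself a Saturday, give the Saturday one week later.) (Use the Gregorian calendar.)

Oct 20, 1848 is a Friday.
From Friday to the next Saturday is 1 day.
Oct 20, 1848 + 1 = Oct 21, 1848.

October 21, 1848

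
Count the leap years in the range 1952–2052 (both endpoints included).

Multiples of 4 in [1952,2052]: 26.
Of those, multiples of 100: 1 (not leap unless ÷400).
Multiples of 400: 1.
Leap years = 26 − 1 + 1 = 26.

26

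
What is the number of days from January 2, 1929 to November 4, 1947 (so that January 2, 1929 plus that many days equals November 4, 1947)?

Jan 2, 1929 → Jan 2, 1930: 365 days.
Jan 2, 1930 → Jan 2, 1931: 365 days.
Jan 2, 1931 → Jan 2, 1932: 365 days.
Jan 2, 1932 → Jan 2, 1933: 366 days (Feb 29, 1932 is in that span).
Jan 2, 1933 → Jan 2, 1934: 365 days.
Jan 2, 1934 → Jan 2, 1935: 365 days.
Jan 2, 1935 → Jan 2, 1936: 365 days.
Jan 2, 1936 → Jan 2, 1937: 366 days (Feb 29, 1936 is in that span).
Jan 2, 1937 → Jan 2, 1938: 365 days.
Jan 2, 1938 → Jan 2, 1939: 365 days.
Jan 2, 1939 → Jan 2, 1940: 365 days.
Jan 2, 1940 → Jan 2, 1941: 366 days (Feb 29, 1940 is in that span).
Jan 2, 1941 → Jan 2, 1942: 365 days.
Jan 2, 1942 → Jan 2, 1943: 365 days.
Jan 2, 1943 → Jan 2, 1944: 365 days.
Jan 2, 1944 → Jan 2, 1945: 366 days (Feb 29, 1944 is in that span).
Jan 2, 1945 → Jan 2, 1946: 365 days.
Jan 2, 1946 → Jan 2, 1947: 365 days.
Jan 2, 1947 → Feb 2, 1947: 31 days (January has 31).
Feb 2, 1947 → Mar 2, 1947: 28 days (February has 28).
Mar 2, 1947 → Apr 2, 1947: 31 days (March has 31).
Apr 2, 1947 → May 2, 1947: 30 days (April has 30).
May 2, 1947 → Jun 2, 1947: 31 days (May has 31).
Jun 2, 1947 → Jul 2, 1947: 30 days (June has 30).
Jul 2, 1947 → Aug 2, 1947: 31 days (July has 31).
Aug 2, 1947 → Sep 2, 1947: 31 days (August has 31).
Sep 2, 1947 → Oct 2, 1947: 30 days (September has 30).
Oct 2, 1947 → Nov 2, 1947: 31 days (October has 31).
Nov 2, 1947 → Nov 4, 1947: 2 days.
Total: 6880 days.

6880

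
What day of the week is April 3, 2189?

Doomsday rule: the anchor day for the 2100s is Sunday. For year 89: 89÷12 = 7 r 5, and 5÷4 = 1, so 7+5+1 = 13.
Sunday + 13 ≡ Saturday — that's 2189's doomsday.
In April the doomsday date is Apr 4.
Apr 3 is 1 day before Apr 4; 1 mod 7 = 1, so Saturday − 1 = Friday.

Friday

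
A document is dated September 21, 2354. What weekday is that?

Tuesday

Doomsday rule: the anchor day for the 2300s is Wednesday. For year 54: 54÷12 = 4 r 6, and 6÷4 = 1, so 4+6+1 = 11.
Wednesday + 11 ≡ Sunday — that's 2354's doomsday.
In September the doomsday date is Sep 5.
Sep 21 is 16 days after Sep 5; 16 mod 7 = 2, so Sunday + 2 = Tuesday.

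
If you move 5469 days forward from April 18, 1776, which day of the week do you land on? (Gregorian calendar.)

First find the weekday of Apr 18, 1776. Doomsday rule: the anchor day for the 1700s is Sunday. For year 76: 76÷12 = 6 r 4, and 4÷4 = 1, so 6+4+1 = 11.
Sunday + 11 ≡ Thursday — that's 1776's doomsday.
In April the doomsday date is Apr 4.
Apr 18 is 14 days after Apr 4; 14 mod 7 = 0, so Thursday + 0 = Thursday.
5469 mod 7 = 2, so 5469 days after a Thursday is Thursday + 2 = Saturday.

Saturday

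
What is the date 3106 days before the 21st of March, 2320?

September 19, 2311

−366 (one year; includes Feb 29, 2320) → Mar 21, 2319 (2740 left).
−365 (one year) → Mar 21, 2318 (2375 left).
−365 (one year) → Mar 21, 2317 (2010 left).
−365 (one year) → Mar 21, 2316 (1645 left).
−366 (one year; includes Feb 29, 2316) → Mar 21, 2315 (1279 left).
−365 (one year) → Mar 21, 2314 (914 left).
−365 (one year) → Mar 21, 2313 (549 left).
−365 (one year) → Mar 21, 2312 (184 left).
−21 → Feb 29, 2312 (end of Feb, 29 days; 163 left).
−29 → Jan 31, 2312 (end of Jan, 31 days; 134 left).
−31 → Dec 31, 2311 (end of Dec, 31 days; 103 left).
−31 → Nov 30, 2311 (end of Nov, 30 days; 72 left).
−30 → Oct 31, 2311 (end of Oct, 31 days; 42 left).
−31 → Sep 30, 2311 (end of Sep, 30 days; 11 left).
−11 → Sep 19, 2311.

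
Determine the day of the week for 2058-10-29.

Doomsday rule: the anchor day for the 2000s is Tuesday. For year 58: 58÷12 = 4 r 10, and 10÷4 = 2, so 4+10+2 = 16.
Tuesday + 16 ≡ Thursday — that's 2058's doomsday.
In October the doomsday date is Oct 10.
Oct 29 is 19 days after Oct 10; 19 mod 7 = 5, so Thursday + 5 = Tuesday.

Tuesday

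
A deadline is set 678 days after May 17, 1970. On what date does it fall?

+365 (one year) → May 17, 1971 (313 left).
May has 31 days: +15 → Jun 1, 1971 (298 left).
Jun has 30 days: +30 → Jul 1, 1971 (268 left).
Jul has 31 days: +31 → Aug 1, 1971 (237 left).
Aug has 31 days: +31 → Sep 1, 1971 (206 left).
Sep has 30 days: +30 → Oct 1, 1971 (176 left).
Oct has 31 days: +31 → Nov 1, 1971 (145 left).
Nov has 30 days: +30 → Dec 1, 1971 (115 left).
Dec has 31 days: +31 → Jan 1, 1972 (84 left).
Jan has 31 days: +31 → Feb 1, 1972 (53 left).
Feb has 29 days: +29 → Mar 1, 1972 (24 left).
+24 → Mar 25, 1972.

March 25, 1972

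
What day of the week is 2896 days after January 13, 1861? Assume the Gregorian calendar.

Friday

Jan 13, 1861 is a Sunday.
2896 mod 7 = 5, so 2896 days after a Sunday is Sunday + 5 = Friday.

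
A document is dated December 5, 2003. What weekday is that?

Friday

January 1, 2003 is a Wednesday.
Jan 1, 2003 → Feb 1, 2003: 31 days (January has 31).
Feb 1, 2003 → Mar 1, 2003: 28 days (February has 28).
Mar 1, 2003 → Apr 1, 2003: 31 days (March has 31).
Apr 1, 2003 → May 1, 2003: 30 days (April has 30).
May 1, 2003 → Jun 1, 2003: 31 days (May has 31).
Jun 1, 2003 → Jul 1, 2003: 30 days (June has 30).
Jul 1, 2003 → Aug 1, 2003: 31 days (July has 31).
Aug 1, 2003 → Sep 1, 2003: 31 days (August has 31).
Sep 1, 2003 → Oct 1, 2003: 30 days (September has 30).
Oct 1, 2003 → Nov 1, 2003: 31 days (October has 31).
Nov 1, 2003 → Dec 1, 2003: 30 days (November has 30).
Dec 1, 2003 → Dec 5, 2003: 4 days.
Total: 338 days.
338 mod 7 = 2, so Wednesday + 2 = Friday.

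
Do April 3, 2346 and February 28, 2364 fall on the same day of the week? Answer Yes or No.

From Apr 3, 2346 to Feb 28, 2364 is 6540 days.
6540 mod 7 = 2, so they are different weekdays.
(Apr 3, 2346 is a Wednesday; Feb 28, 2364 is a Friday.)

No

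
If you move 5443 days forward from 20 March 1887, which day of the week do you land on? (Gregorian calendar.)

First find the weekday of Mar 20, 1887. Doomsday rule: the anchor day for the 1800s is Friday. For year 87: 87÷12 = 7 r 3, and 3÷4 = 0, so 7+3+0 = 10.
Friday + 10 ≡ Monday — that's 1887's doomsday.
In March the doomsday date is Mar 14.
Mar 20 is 6 days after Mar 14; 6 mod 7 = 6, so Monday + 6 = Sunday.
5443 mod 7 = 4, so 5443 days after a Sunday is Sunday + 4 = Thursday.

Thursday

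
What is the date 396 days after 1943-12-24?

Dec has 31 days: +8 → Jan 1, 1944 (388 left).
Jan has 31 days: +31 → Feb 1, 1944 (357 left).
Feb has 29 days: +29 → Mar 1, 1944 (328 left).
Mar has 31 days: +31 → Apr 1, 1944 (297 left).
Apr has 30 days: +30 → May 1, 1944 (267 left).
May has 31 days: +31 → Jun 1, 1944 (236 left).
Jun has 30 days: +30 → Jul 1, 1944 (206 left).
Jul has 31 days: +31 → Aug 1, 1944 (175 left).
Aug has 31 days: +31 → Sep 1, 1944 (144 left).
Sep has 30 days: +30 → Oct 1, 1944 (114 left).
Oct has 31 days: +31 → Nov 1, 1944 (83 left).
Nov has 30 days: +30 → Dec 1, 1944 (53 left).
Dec has 31 days: +31 → Jan 1, 1945 (22 left).
+22 → Jan 23, 1945.

January 23, 1945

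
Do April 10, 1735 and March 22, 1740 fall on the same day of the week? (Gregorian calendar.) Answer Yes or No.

No

From Apr 10, 1735 to Mar 22, 1740 is 1808 days.
1808 mod 7 = 2, so they are different weekdays.
(Apr 10, 1735 is a Sunday; Mar 22, 1740 is a Tuesday.)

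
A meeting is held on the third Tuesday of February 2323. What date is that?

February 20, 2323

February 1, 2323 is a Thursday.
The first Tuesday is therefore February 6 (5 days later).
The third Tuesday is 6 + 2×7 = February 20.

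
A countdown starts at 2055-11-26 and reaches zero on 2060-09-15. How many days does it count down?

1755

Nov 26, 2055 → Nov 26, 2056: 366 days (Feb 29, 2056 is in that span).
Nov 26, 2056 → Nov 26, 2057: 365 days.
Nov 26, 2057 → Nov 26, 2058: 365 days.
Nov 26, 2058 → Nov 26, 2059: 365 days.
Nov 26, 2059 → Dec 26, 2059: 30 days (November has 30).
Dec 26, 2059 → Jan 26, 2060: 31 days (December has 31).
Jan 26, 2060 → Feb 26, 2060: 31 days (January has 31).
Feb 26, 2060 → Mar 26, 2060: 29 days (February has 29).
Mar 26, 2060 → Apr 26, 2060: 31 days (March has 31).
Apr 26, 2060 → May 26, 2060: 30 days (April has 30).
May 26, 2060 → Jun 26, 2060: 31 days (May has 31).
Jun 26, 2060 → Jul 26, 2060: 30 days (June has 30).
Jul 26, 2060 → Aug 26, 2060: 31 days (July has 31).
Aug 26, 2060 → Sep 15, 2060: 20 days.
Total: 1755 days.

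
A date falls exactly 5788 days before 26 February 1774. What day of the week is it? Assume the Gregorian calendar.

First find the weekday of Feb 26, 1774. Doomsday rule: the anchor day for the 1700s is Sunday. For year 74: 74÷12 = 6 r 2, and 2÷4 = 0, so 6+2+0 = 8.
Sunday + 8 ≡ Monday — that's 1774's doomsday.
In February the doomsday date is Feb 28 (1774 is not a leap year).
Feb 26 is 2 days before Feb 28; 2 mod 7 = 2, so Monday − 2 = Saturday.
5788 mod 7 = 6, so 5788 days before a Saturday is Saturday − 6 = Sunday.

Sunday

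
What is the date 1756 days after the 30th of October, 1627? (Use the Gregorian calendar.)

August 20, 1632

+366 (one year; includes Feb 29, 1628) → Oct 30, 1628 (1390 left).
+365 (one year) → Oct 30, 1629 (1025 left).
+365 (one year) → Oct 30, 1630 (660 left).
+365 (one year) → Oct 30, 1631 (295 left).
Oct has 31 days: +2 → Nov 1, 1631 (293 left).
Nov has 30 days: +30 → Dec 1, 1631 (263 left).
Dec has 31 days: +31 → Jan 1, 1632 (232 left).
Jan has 31 days: +31 → Feb 1, 1632 (201 left).
Feb has 29 days: +29 → Mar 1, 1632 (172 left).
Mar has 31 days: +31 → Apr 1, 1632 (141 left).
Apr has 30 days: +30 → May 1, 1632 (111 left).
May has 31 days: +31 → Jun 1, 1632 (80 left).
Jun has 30 days: +30 → Jul 1, 1632 (50 left).
Jul has 31 days: +31 → Aug 1, 1632 (19 left).
+19 → Aug 20, 1632.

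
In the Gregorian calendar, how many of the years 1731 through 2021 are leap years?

71

Multiples of 4 in [1731,2021]: 73.
Of those, multiples of 100: 3 (not leap unless ÷400).
Multiples of 400: 1.
Leap years = 73 − 3 + 1 = 71.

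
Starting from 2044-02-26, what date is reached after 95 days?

Feb has 29 days: +4 → Mar 1, 2044 (91 left).
Mar has 31 days: +31 → Apr 1, 2044 (60 left).
Apr has 30 days: +30 → May 1, 2044 (30 left).
+30 → May 31, 2044.

May 31, 2044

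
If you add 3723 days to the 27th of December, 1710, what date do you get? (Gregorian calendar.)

March 7, 1721

+365 (one year) → Dec 27, 1711 (3358 left).
+366 (one year; includes Feb 29, 1712) → Dec 27, 1712 (2992 left).
+365 (one year) → Dec 27, 1713 (2627 left).
+365 (one year) → Dec 27, 1714 (2262 left).
+365 (one year) → Dec 27, 1715 (1897 left).
+366 (one year; includes Feb 29, 1716) → Dec 27, 1716 (1531 left).
+365 (one year) → Dec 27, 1717 (1166 left).
+365 (one year) → Dec 27, 1718 (801 left).
+365 (one year) → Dec 27, 1719 (436 left).
+366 (one year; includes Feb 29, 1720) → Dec 27, 1720 (70 left).
Dec has 31 days: +5 → Jan 1, 1721 (65 left).
Jan has 31 days: +31 → Feb 1, 1721 (34 left).
Feb has 28 days: +28 → Mar 1, 1721 (6 left).
+6 → Mar 7, 1721.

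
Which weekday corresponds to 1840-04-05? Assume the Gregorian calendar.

Doomsday rule: the anchor day for the 1800s is Friday. For year 40: 40÷12 = 3 r 4, and 4÷4 = 1, so 3+4+1 = 8.
Friday + 8 ≡ Saturday — that's 1840's doomsday.
In April the doomsday date is Apr 4.
Apr 5 is 1 day after Apr 4; 1 mod 7 = 1, so Saturday + 1 = Sunday.

Sunday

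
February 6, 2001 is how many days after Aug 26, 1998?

Aug 26, 1998 → Aug 26, 1999: 365 days.
Aug 26, 1999 → Aug 26, 2000: 366 days (Feb 29, 2000 is in that span).
Aug 26, 2000 → Sep 26, 2000: 31 days (August has 31).
Sep 26, 2000 → Oct 26, 2000: 30 days (September has 30).
Oct 26, 2000 → Nov 26, 2000: 31 days (October has 31).
Nov 26, 2000 → Dec 26, 2000: 30 days (November has 30).
Dec 26, 2000 → Jan 26, 2001: 31 days (December has 31).
Jan 26, 2001 → Feb 6, 2001: 11 days.
Total: 895 days.

895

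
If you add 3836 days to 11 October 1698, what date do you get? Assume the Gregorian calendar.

April 13, 1709

+365 (one year) → Oct 11, 1699 (3471 left).
+365 (one year) → Oct 11, 1700 (3106 left).
+365 (one year) → Oct 11, 1701 (2741 left).
+365 (one year) → Oct 11, 1702 (2376 left).
+365 (one year) → Oct 11, 1703 (2011 left).
+366 (one year; includes Feb 29, 1704) → Oct 11, 1704 (1645 left).
+365 (one year) → Oct 11, 1705 (1280 left).
+365 (one year) → Oct 11, 1706 (915 left).
+365 (one year) → Oct 11, 1707 (550 left).
+366 (one year; includes Feb 29, 1708) → Oct 11, 1708 (184 left).
Oct has 31 days: +21 → Nov 1, 1708 (163 left).
Nov has 30 days: +30 → Dec 1, 1708 (133 left).
Dec has 31 days: +31 → Jan 1, 1709 (102 left).
Jan has 31 days: +31 → Feb 1, 1709 (71 left).
Feb has 28 days: +28 → Mar 1, 1709 (43 left).
Mar has 31 days: +31 → Apr 1, 1709 (12 left).
+12 → Apr 13, 1709.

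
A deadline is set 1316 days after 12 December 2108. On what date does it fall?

+365 (one year) → Dec 12, 2109 (951 left).
+365 (one year) → Dec 12, 2110 (586 left).
+365 (one year) → Dec 12, 2111 (221 left).
Dec has 31 days: +20 → Jan 1, 2112 (201 left).
Jan has 31 days: +31 → Feb 1, 2112 (170 left).
Feb has 29 days: +29 → Mar 1, 2112 (141 left).
Mar has 31 days: +31 → Apr 1, 2112 (110 left).
Apr has 30 days: +30 → May 1, 2112 (80 left).
May has 31 days: +31 → Jun 1, 2112 (49 left).
Jun has 30 days: +30 → Jul 1, 2112 (19 left).
+19 → Jul 20, 2112.

July 20, 2112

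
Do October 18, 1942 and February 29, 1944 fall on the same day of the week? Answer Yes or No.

From Oct 18, 1942 to Feb 29, 1944 is 499 days.
499 mod 7 = 2, so they are different weekdays.
(Oct 18, 1942 is a Sunday; Feb 29, 1944 is a Tuesday.)

No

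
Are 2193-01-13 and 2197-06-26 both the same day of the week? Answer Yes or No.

No

From Jan 13, 2193 to Jun 26, 2197 is 1625 days.
1625 mod 7 = 1, so they are different weekdays.
(Jan 13, 2193 is a Sunday; Jun 26, 2197 is a Monday.)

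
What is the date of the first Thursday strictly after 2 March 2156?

Mar 2, 2156 is a Tuesday.
From Tuesday to the next Thursday is 2 days.
Mar 2, 2156 + 2 = Mar 4, 2156.

March 4, 2156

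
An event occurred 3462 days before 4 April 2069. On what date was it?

−365 (one year) → Apr 4, 2068 (3097 left).
−366 (one year; includes Feb 29, 2068) → Apr 4, 2067 (2731 left).
−365 (one year) → Apr 4, 2066 (2366 left).
−365 (one year) → Apr 4, 2065 (2001 left).
−365 (one year) → Apr 4, 2064 (1636 left).
−366 (one year; includes Feb 29, 2064) → Apr 4, 2063 (1270 left).
−365 (one year) → Apr 4, 2062 (905 left).
−365 (one year) → Apr 4, 2061 (540 left).
−365 (one year) → Apr 4, 2060 (175 left).
−4 → Mar 31, 2060 (end of Mar, 31 days; 171 left).
−31 → Feb 29, 2060 (end of Feb, 29 days; 140 left).
−29 → Jan 31, 2060 (end of Jan, 31 days; 111 left).
−31 → Dec 31, 2059 (end of Dec, 31 days; 80 left).
−31 → Nov 30, 2059 (end of Nov, 30 days; 49 left).
−30 → Oct 31, 2059 (end of Oct, 31 days; 19 left).
−19 → Oct 12, 2059.

October 12, 2059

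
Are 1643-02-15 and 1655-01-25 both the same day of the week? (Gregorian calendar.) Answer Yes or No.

No

From Feb 15, 1643 to Jan 25, 1655 is 4362 days.
4362 mod 7 = 1, so they are different weekdays.
(Feb 15, 1643 is a Sunday; Jan 25, 1655 is a Monday.)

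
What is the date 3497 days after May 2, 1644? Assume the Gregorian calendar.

+365 (one year) → May 2, 1645 (3132 left).
+365 (one year) → May 2, 1646 (2767 left).
+365 (one year) → May 2, 1647 (2402 left).
+366 (one year; includes Feb 29, 1648) → May 2, 1648 (2036 left).
+365 (one year) → May 2, 1649 (1671 left).
+365 (one year) → May 2, 1650 (1306 left).
+365 (one year) → May 2, 1651 (941 left).
+366 (one year; includes Feb 29, 1652) → May 2, 1652 (575 left).
+365 (one year) → May 2, 1653 (210 left).
May has 31 days: +30 → Jun 1, 1653 (180 left).
Jun has 30 days: +30 → Jul 1, 1653 (150 left).
Jul has 31 days: +31 → Aug 1, 1653 (119 left).
Aug has 31 days: +31 → Sep 1, 1653 (88 left).
Sep has 30 days: +30 → Oct 1, 1653 (58 left).
Oct has 31 days: +31 → Nov 1, 1653 (27 left).
+27 → Nov 28, 1653.

November 28, 1653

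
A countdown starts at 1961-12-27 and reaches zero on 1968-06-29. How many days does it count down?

2376

Dec 27, 1961 → Dec 27, 1962: 365 days.
Dec 27, 1962 → Dec 27, 1963: 365 days.
Dec 27, 1963 → Dec 27, 1964: 366 days (Feb 29, 1964 is in that span).
Dec 27, 1964 → Dec 27, 1965: 365 days.
Dec 27, 1965 → Dec 27, 1966: 365 days.
Dec 27, 1966 → Dec 27, 1967: 365 days.
Dec 27, 1967 → Jan 27, 1968: 31 days (December has 31).
Jan 27, 1968 → Feb 27, 1968: 31 days (January has 31).
Feb 27, 1968 → Mar 27, 1968: 29 days (February has 29).
Mar 27, 1968 → Apr 27, 1968: 31 days (March has 31).
Apr 27, 1968 → May 27, 1968: 30 days (April has 30).
May 27, 1968 → Jun 27, 1968: 31 days (May has 31).
Jun 27, 1968 → Jun 29, 1968: 2 days.
Total: 2376 days.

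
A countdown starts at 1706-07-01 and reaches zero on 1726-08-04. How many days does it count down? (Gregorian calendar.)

7339

Jul 1, 1706 → Jul 1, 1707: 365 days.
Jul 1, 1707 → Jul 1, 1708: 366 days (Feb 29, 1708 is in that span).
Jul 1, 1708 → Jul 1, 1709: 365 days.
Jul 1, 1709 → Jul 1, 1710: 365 days.
Jul 1, 1710 → Jul 1, 1711: 365 days.
Jul 1, 1711 → Jul 1, 1712: 366 days (Feb 29, 1712 is in that span).
Jul 1, 1712 → Jul 1, 1713: 365 days.
Jul 1, 1713 → Jul 1, 1714: 365 days.
Jul 1, 1714 → Jul 1, 1715: 365 days.
Jul 1, 1715 → Jul 1, 1716: 366 days (Feb 29, 1716 is in that span).
Jul 1, 1716 → Jul 1, 1717: 365 days.
Jul 1, 1717 → Jul 1, 1718: 365 days.
Jul 1, 1718 → Jul 1, 1719: 365 days.
Jul 1, 1719 → Jul 1, 1720: 366 days (Feb 29, 1720 is in that span).
Jul 1, 1720 → Jul 1, 1721: 365 days.
Jul 1, 1721 → Jul 1, 1722: 365 days.
Jul 1, 1722 → Jul 1, 1723: 365 days.
Jul 1, 1723 → Jul 1, 1724: 366 days (Feb 29, 1724 is in that span).
Jul 1, 1724 → Jul 1, 1725: 365 days.
Jul 1, 1725 → Aug 1, 1725: 31 days (July has 31).
Aug 1, 1725 → Sep 1, 1725: 31 days (August has 31).
Sep 1, 1725 → Oct 1, 1725: 30 days (September has 30).
Oct 1, 1725 → Nov 1, 1725: 31 days (October has 31).
Nov 1, 1725 → Dec 1, 1725: 30 days (November has 30).
Dec 1, 1725 → Jan 1, 1726: 31 days (December has 31).
Jan 1, 1726 → Feb 1, 1726: 31 days (January has 31).
Feb 1, 1726 → Mar 1, 1726: 28 days (February has 28).
Mar 1, 1726 → Apr 1, 1726: 31 days (March has 31).
Apr 1, 1726 → May 1, 1726: 30 days (April has 30).
May 1, 1726 → Jun 1, 1726: 31 days (May has 31).
Jun 1, 1726 → Jul 1, 1726: 30 days (June has 30).
Jul 1, 1726 → Aug 1, 1726: 31 days (July has 31).
Aug 1, 1726 → Aug 4, 1726: 3 days.
Total: 7339 days.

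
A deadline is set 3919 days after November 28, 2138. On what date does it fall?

+365 (one year) → Nov 28, 2139 (3554 left).
+366 (one year; includes Feb 29, 2140) → Nov 28, 2140 (3188 left).
+365 (one year) → Nov 28, 2141 (2823 left).
+365 (one year) → Nov 28, 2142 (2458 left).
+365 (one year) → Nov 28, 2143 (2093 left).
+366 (one year; includes Feb 29, 2144) → Nov 28, 2144 (1727 left).
+365 (one year) → Nov 28, 2145 (1362 left).
+365 (one year) → Nov 28, 2146 (997 left).
+365 (one year) → Nov 28, 2147 (632 left).
+366 (one year; includes Feb 29, 2148) → Nov 28, 2148 (266 left).
Nov has 30 days: +3 → Dec 1, 2148 (263 left).
Dec has 31 days: +31 → Jan 1, 2149 (232 left).
Jan has 31 days: +31 → Feb 1, 2149 (201 left).
Feb has 28 days: +28 → Mar 1, 2149 (173 left).
Mar has 31 days: +31 → Apr 1, 2149 (142 left).
Apr has 30 days: +30 → May 1, 2149 (112 left).
May has 31 days: +31 → Jun 1, 2149 (81 left).
Jun has 30 days: +30 → Jul 1, 2149 (51 left).
Jul has 31 days: +31 → Aug 1, 2149 (20 left).
+20 → Aug 21, 2149.

August 21, 2149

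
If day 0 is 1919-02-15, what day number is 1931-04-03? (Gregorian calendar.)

4430

Feb 15, 1919 → Feb 15, 1920: 365 days.
Feb 15, 1920 → Feb 15, 1921: 366 days (Feb 29, 1920 is in that span).
Feb 15, 1921 → Feb 15, 1922: 365 days.
Feb 15, 1922 → Feb 15, 1923: 365 days.
Feb 15, 1923 → Feb 15, 1924: 365 days.
Feb 15, 1924 → Feb 15, 1925: 366 days (Feb 29, 1924 is in that span).
Feb 15, 1925 → Feb 15, 1926: 365 days.
Feb 15, 1926 → Feb 15, 1927: 365 days.
Feb 15, 1927 → Feb 15, 1928: 365 days.
Feb 15, 1928 → Feb 15, 1929: 366 days (Feb 29, 1928 is in that span).
Feb 15, 1929 → Feb 15, 1930: 365 days.
Feb 15, 1930 → Feb 15, 1931: 365 days.
Feb 15, 1931 → Mar 15, 1931: 28 days (February has 28).
Mar 15, 1931 → Apr 3, 1931: 19 days.
Total: 4430 days.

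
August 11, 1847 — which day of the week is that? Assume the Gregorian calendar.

Wednesday

Doomsday rule: the anchor day for the 1800s is Friday. For year 47: 47÷12 = 3 r 11, and 11÷4 = 2, so 3+11+2 = 16.
Friday + 16 ≡ Sunday — that's 1847's doomsday.
In August the doomsday date is Aug 8.
Aug 11 is 3 days after Aug 8; 3 mod 7 = 3, so Sunday + 3 = Wednesday.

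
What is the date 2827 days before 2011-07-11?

October 14, 2003

−365 (one year) → Jul 11, 2010 (2462 left).
−365 (one year) → Jul 11, 2009 (2097 left).
−365 (one year) → Jul 11, 2008 (1732 left).
−366 (one year; includes Feb 29, 2008) → Jul 11, 2007 (1366 left).
−365 (one year) → Jul 11, 2006 (1001 left).
−365 (one year) → Jul 11, 2005 (636 left).
−365 (one year) → Jul 11, 2004 (271 left).
−11 → Jun 30, 2004 (end of Jun, 30 days; 260 left).
−30 → May 31, 2004 (end of May, 31 days; 230 left).
−31 → Apr 30, 2004 (end of Apr, 30 days; 199 left).
−30 → Mar 31, 2004 (end of Mar, 31 days; 169 left).
−31 → Feb 29, 2004 (end of Feb, 29 days; 138 left).
−29 → Jan 31, 2004 (end of Jan, 31 days; 109 left).
−31 → Dec 31, 2003 (end of Dec, 31 days; 78 left).
−31 → Nov 30, 2003 (end of Nov, 30 days; 47 left).
−30 → Oct 31, 2003 (end of Oct, 31 days; 17 left).
−17 → Oct 14, 2003.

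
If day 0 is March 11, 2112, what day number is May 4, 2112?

Mar 11, 2112 → Apr 11, 2112: 31 days (March has 31).
Apr 11, 2112 → May 4, 2112: 23 days.
Total: 54 days.

54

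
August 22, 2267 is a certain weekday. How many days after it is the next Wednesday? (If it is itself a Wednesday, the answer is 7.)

Aug 22, 2267 is a Thursday.
From Thursday to the next Wednesday is 6 days.

6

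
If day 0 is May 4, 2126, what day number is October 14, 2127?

May 4, 2126 → May 4, 2127: 365 days.
May 4, 2127 → Jun 4, 2127: 31 days (May has 31).
Jun 4, 2127 → Jul 4, 2127: 30 days (June has 30).
Jul 4, 2127 → Aug 4, 2127: 31 days (July has 31).
Aug 4, 2127 → Sep 4, 2127: 31 days (August has 31).
Sep 4, 2127 → Oct 4, 2127: 30 days (September has 30).
Oct 4, 2127 → Oct 14, 2127: 10 days.
Total: 528 days.

528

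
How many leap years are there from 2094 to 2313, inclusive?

Multiples of 4 in [2094,2313]: 55.
Of those, multiples of 100: 3 (not leap unless ÷400).
Multiples of 400: 0.
Leap years = 55 − 3 + 0 = 52.

52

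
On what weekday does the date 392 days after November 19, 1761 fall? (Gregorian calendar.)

Thursday

Nov 19, 1761 is a Thursday.
392 mod 7 = 0, so 392 days after a Thursday is Thursday + 0 = Thursday.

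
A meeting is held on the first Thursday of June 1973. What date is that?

June 1, 1973 is a Friday.
The first Thursday is therefore June 7 (6 days later).

June 7, 1973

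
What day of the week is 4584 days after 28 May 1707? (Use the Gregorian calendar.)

May 28, 1707 is a Saturday.
4584 mod 7 = 6, so 4584 days after a Saturday is Saturday + 6 = Friday.

Friday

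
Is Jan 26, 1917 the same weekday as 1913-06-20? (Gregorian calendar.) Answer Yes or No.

Yes

From Jun 20, 1913 to Jan 26, 1917 is 1316 days.
1316 mod 7 = 0, so they are the same weekday.
(Jun 20, 1913 is a Friday; Jan 26, 1917 is a Friday.)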